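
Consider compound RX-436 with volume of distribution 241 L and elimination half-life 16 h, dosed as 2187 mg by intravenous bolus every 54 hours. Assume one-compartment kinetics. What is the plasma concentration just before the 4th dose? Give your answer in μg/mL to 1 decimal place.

f = (1/2)^(τ/t½) = (1/2)^(54/16) ≈ 0.0964.
C₀ = D/Vd = 2187/241 ≈ 9.075 μg/mL.
Before the 4th dose, 3 doses have been given. Superposition: Cmin = C₀·(f + f² + … + f^3).
≈ 9.075 × (0.0964 + 0.0093 + 0.0009) ≈ 9.075 × 0.1066 ≈ 0.967 μg/mL.

1.0 μg/mL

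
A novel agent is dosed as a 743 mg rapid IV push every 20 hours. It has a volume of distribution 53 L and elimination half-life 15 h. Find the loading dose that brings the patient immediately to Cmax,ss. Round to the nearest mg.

1232 mg

f = (1/2)^(20/15) ≈ 0.396850; accumulation ratio R = 1/(1−f) ≈ 1.65796.
Loading dose to hit Cmax,ss on first dose: D_load = D_maint·R ≈ 743 × 1.65796 ≈ 1231.86 mg.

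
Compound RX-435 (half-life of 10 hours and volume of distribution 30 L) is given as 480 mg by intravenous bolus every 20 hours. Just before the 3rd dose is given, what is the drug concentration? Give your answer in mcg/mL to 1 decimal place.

f = (1/2)^(τ/t½) = (1/2)^(20/10) ≈ 0.2500.
C₀ = D/Vd = 480/30 ≈ 16.000 mcg/mL.
Before the 3rd dose, 2 doses have been given. Superposition: Cmin = C₀·(f + f²).
≈ 16.000 × (0.2500 + 0.0625) ≈ 16.000 × 0.3125 ≈ 5.000 mcg/mL.

5.0 mcg/mL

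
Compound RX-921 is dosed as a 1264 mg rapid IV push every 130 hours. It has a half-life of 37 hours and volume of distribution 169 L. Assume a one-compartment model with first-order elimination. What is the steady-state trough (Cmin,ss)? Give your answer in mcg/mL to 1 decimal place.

0.7 mcg/mL

k = ln2/t½ = ln2/37 ≈ 0.018734 h⁻¹; fraction remaining f = e^(−kτ) = e^(−0.018734×130) ≈ 0.0876.
Each bolus raises the concentration by D/Vd = 1264/169 ≈ 7.479 mcg/mL.
Steady-state trough Cmin,ss = C₀·f/(1−f) ≈ 7.479 × 0.0876/0.9124 ≈ 0.718 mcg/mL.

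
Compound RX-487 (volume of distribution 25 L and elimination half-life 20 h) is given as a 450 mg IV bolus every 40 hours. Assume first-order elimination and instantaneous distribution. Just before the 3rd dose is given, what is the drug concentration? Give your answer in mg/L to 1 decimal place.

f = (1/2)^(τ/t½) = (1/2)^(40/20) ≈ 0.2500.
C₀ = D/Vd = 450/25 ≈ 18.000 mg/L.
Before the 3rd dose, 2 doses have been given. Superposition: Cmin = C₀·(f + f²).
≈ 18.000 × (0.2500 + 0.0625) ≈ 18.000 × 0.3125 ≈ 5.625 mg/L.

5.6 mg/L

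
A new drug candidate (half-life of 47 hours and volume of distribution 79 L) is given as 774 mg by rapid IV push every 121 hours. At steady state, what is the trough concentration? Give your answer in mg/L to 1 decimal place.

2.0 mg/L

Over one 121-h interval, 121/47 ≈ 2.5745 half-lives elapse, leaving f ≈ 0.1679 of each dose.
At steady state, accumulation factor R = 1/(1 − e^(−kτ)) ≈ 1.2018.
Single-dose peak C₀ = D/Vd = 774/79 ≈ 9.797 mg/L.
Cmax,ss = C₀/(1 − f) ≈ 9.797/0.8321 ≈ 11.774 mg/L.
Steady-state trough Cmin,ss = Cmax,ss·f ≈ 11.774 × 0.1679 ≈ 1.977 mg/L.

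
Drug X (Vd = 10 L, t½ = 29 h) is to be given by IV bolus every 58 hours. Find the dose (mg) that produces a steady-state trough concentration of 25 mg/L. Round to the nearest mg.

τ/t½ = 58/29 ≈ 2, so f = (1/2)^(58/29) ≈ 0.250000.
Cmin,ss = (D/Vd)·f/(1−f), so D = Cmin,ss·Vd·(1−f)/f.
D = 25 × 10 × (1−f)/f ≈ 25 × 10 × 3.00000 ≈ 750.00 mg.

750 mg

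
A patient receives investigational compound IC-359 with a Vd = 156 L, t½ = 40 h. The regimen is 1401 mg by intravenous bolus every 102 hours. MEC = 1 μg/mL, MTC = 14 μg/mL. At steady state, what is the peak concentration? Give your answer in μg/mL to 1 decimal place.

10.8 μg/mL

Over one 102-h interval, 102/40 ≈ 2.55 half-lives elapse, leaving f ≈ 0.1708 of each dose.
At steady state, accumulation factor R = 1/(1 − e^(−kτ)) ≈ 1.2060.
Single-dose peak C₀ = D/Vd = 1401/156 ≈ 8.981 μg/mL.
Steady-state peak Cmax,ss = C₀·R ≈ 8.981 × 1.2060 ≈ 10.831 μg/mL.
Peak 10.8 μg/mL vs MTC 14 μg/mL: below toxic threshold.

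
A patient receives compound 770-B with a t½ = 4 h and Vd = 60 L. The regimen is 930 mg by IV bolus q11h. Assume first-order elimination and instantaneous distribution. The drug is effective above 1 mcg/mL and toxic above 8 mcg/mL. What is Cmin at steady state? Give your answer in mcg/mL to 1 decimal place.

2.7 mcg/mL

k = ln2/t½ = ln2/4 ≈ 0.173287 h⁻¹; fraction remaining f = e^(−kτ) = e^(−0.173287×11) ≈ 0.1487.
At steady state, accumulation factor R = 1/(1 − e^(−kτ)) ≈ 1.1747.
Each bolus raises the concentration by D/Vd = 930/60 ≈ 15.500 mcg/mL.
Steady-state peak Cmax,ss = C₀·R ≈ 15.500 × 1.1747 ≈ 18.208 mcg/mL.
Steady-state trough Cmin,ss = Cmax,ss·f ≈ 18.208 × 0.1487 ≈ 2.708 mcg/mL.
Trough 2.7 mcg/mL vs MEC 1 mcg/mL: adequate.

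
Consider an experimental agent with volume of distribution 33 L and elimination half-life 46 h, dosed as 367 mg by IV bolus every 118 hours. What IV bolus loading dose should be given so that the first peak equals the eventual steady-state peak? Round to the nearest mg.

442 mg

f = (1/2)^(118/46) ≈ 0.168963; accumulation ratio R = 1/(1−f) ≈ 1.20332.
Loading dose to hit Cmax,ss on first dose: D_load = D_maint·R ≈ 367 × 1.20332 ≈ 441.62 mg.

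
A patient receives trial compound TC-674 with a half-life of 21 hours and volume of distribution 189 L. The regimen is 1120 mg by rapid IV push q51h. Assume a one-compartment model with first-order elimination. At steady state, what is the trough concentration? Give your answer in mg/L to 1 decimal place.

k = ln2/t½ = ln2/21 ≈ 0.033007 h⁻¹; fraction remaining f = e^(−kτ) = e^(−0.033007×51) ≈ 0.1857.
At steady state, accumulation factor R = 1/(1 − e^(−kτ)) ≈ 1.2280.
Single-dose peak C₀ = D/Vd = 1120/189 ≈ 5.926 mg/L.
Steady-state peak Cmax,ss = C₀·R ≈ 5.926 × 1.2280 ≈ 7.277 mg/L.
Steady-state trough Cmin,ss = Cmax,ss·f ≈ 7.277 × 0.1857 ≈ 1.351 mg/L.

1.4 mg/L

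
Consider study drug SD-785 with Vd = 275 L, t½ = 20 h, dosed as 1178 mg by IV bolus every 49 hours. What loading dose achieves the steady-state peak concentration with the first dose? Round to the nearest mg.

f = (1/2)^(49/20) ≈ 0.183011; accumulation ratio R = 1/(1−f) ≈ 1.22401.
Loading dose to hit Cmax,ss on first dose: D_load = D_maint·R ≈ 1178 × 1.22401 ≈ 1441.88 mg.

1442 mg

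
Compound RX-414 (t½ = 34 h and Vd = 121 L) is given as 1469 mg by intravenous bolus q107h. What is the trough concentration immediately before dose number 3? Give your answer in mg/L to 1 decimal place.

f = (1/2)^(τ/t½) = (1/2)^(107/34) ≈ 0.1129.
C₀ = D/Vd = 1469/121 ≈ 12.140 mg/L.
Before the 3rd dose, 2 doses have been given. Superposition: Cmin = C₀·(f + f²).
≈ 12.140 × (0.1129 + 0.0127) ≈ 12.140 × 0.1256 ≈ 1.525 mg/L.

1.5 mg/L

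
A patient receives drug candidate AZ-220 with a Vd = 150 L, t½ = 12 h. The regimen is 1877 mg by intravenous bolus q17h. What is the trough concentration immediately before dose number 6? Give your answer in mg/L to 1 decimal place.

7.4 mg/L

f = (1/2)^(τ/t½) = (1/2)^(17/12) ≈ 0.3746.
C₀ = D/Vd = 1877/150 ≈ 12.513 mg/L.
Before the 6th dose, 5 doses have been given. Superposition: Cmin = C₀·(f + f² + … + f^5).
≈ 12.513 × (0.3746 + 0.1403 + 0.0526 + 0.0197 + 0.0074) ≈ 12.513 × 0.5946 ≈ 7.440 mg/L.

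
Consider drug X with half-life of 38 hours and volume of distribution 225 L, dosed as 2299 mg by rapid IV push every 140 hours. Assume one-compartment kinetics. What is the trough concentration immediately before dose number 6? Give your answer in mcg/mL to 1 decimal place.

0.9 mcg/mL

f = (1/2)^(τ/t½) = (1/2)^(140/38) ≈ 0.0778.
C₀ = D/Vd = 2299/225 ≈ 10.218 mcg/mL.
Before the 6th dose, 5 doses have been given. Superposition: Cmin = C₀·(f + f² + … + f^5).
≈ 10.218 × (0.0778 + 0.0061 + 0.0005 + 0.0000 + 0.0000) ≈ 10.218 × 0.0844 ≈ 0.862 mcg/mL.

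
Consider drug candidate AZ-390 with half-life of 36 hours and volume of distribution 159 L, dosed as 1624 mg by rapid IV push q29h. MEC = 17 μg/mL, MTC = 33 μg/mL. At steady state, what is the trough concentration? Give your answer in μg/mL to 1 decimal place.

k = ln2/t½ = ln2/36 ≈ 0.019254 h⁻¹; fraction remaining f = e^(−kτ) = e^(−0.019254×29) ≈ 0.5721.
At steady state, accumulation factor R = 1/(1 − e^(−kτ)) ≈ 2.3370.
Single-dose peak C₀ = D/Vd = 1624/159 ≈ 10.214 μg/mL.
Steady-state peak Cmax,ss = C₀·R ≈ 10.214 × 2.3370 ≈ 23.870 μg/mL.
Steady-state trough Cmin,ss = Cmax,ss·f ≈ 23.870 × 0.5721 ≈ 13.656 μg/mL.
Trough 13.7 μg/mL vs MEC 17 μg/mL: subtherapeutic.

13.7 μg/mL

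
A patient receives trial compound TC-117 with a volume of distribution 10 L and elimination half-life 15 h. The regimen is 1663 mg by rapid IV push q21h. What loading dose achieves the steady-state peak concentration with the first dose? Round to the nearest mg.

2678 mg

f = (1/2)^(21/15) ≈ 0.378929; accumulation ratio R = 1/(1−f) ≈ 1.61012.
Loading dose to hit Cmax,ss on first dose: D_load = D_maint·R ≈ 1663 × 1.61012 ≈ 2677.63 mg.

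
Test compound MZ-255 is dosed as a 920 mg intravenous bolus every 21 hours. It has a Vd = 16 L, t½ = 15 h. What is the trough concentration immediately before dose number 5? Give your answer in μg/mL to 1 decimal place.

f = (1/2)^(τ/t½) = (1/2)^(21/15) ≈ 0.3789.
C₀ = D/Vd = 920/16 ≈ 57.500 μg/mL.
Before the 5th dose, 4 doses have been given. Superposition: Cmin = C₀·(f + f² + … + f^4).
≈ 57.500 × (0.3789 + 0.1436 + 0.0544 + 0.0206) ≈ 57.500 × 0.5975 ≈ 34.356 μg/mL.

34.4 μg/mL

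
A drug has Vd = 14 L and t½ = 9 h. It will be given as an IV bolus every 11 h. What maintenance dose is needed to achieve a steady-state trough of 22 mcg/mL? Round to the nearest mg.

411 mg

τ/t½ = 11/9 ≈ 1.2222, so f = (1/2)^(11/9) ≈ 0.428622.
Cmin,ss = (D/Vd)·f/(1−f), so D = Cmin,ss·Vd·(1−f)/f.
D = 22 × 14 × (1−f)/f ≈ 22 × 14 × 1.33306 ≈ 410.58 mg.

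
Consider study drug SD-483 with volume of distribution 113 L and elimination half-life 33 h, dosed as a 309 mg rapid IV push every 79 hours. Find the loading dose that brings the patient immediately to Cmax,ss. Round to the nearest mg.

f = (1/2)^(79/33) ≈ 0.190262; accumulation ratio R = 1/(1−f) ≈ 1.23497.
Loading dose to hit Cmax,ss on first dose: D_load = D_maint·R ≈ 309 × 1.23497 ≈ 381.61 mg.

382 mg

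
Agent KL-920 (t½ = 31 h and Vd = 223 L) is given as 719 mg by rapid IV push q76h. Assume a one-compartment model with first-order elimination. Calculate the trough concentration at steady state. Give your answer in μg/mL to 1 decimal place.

0.7 μg/mL

τ/t½ = 76/31 ≈ 2.4516, so fraction remaining f = (1/2)^(76/31) ≈ 0.1828.
Single-dose peak C₀ = D/Vd = 719/223 ≈ 3.224 μg/mL.
Steady-state trough Cmin,ss = C₀·f/(1−f) ≈ 3.224 × 0.1828/0.8172 ≈ 0.721 μg/mL.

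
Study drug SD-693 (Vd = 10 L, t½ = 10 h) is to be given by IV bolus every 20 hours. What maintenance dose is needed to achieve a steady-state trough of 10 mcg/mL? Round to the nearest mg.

τ/t½ = 20/10 ≈ 2, so f = (1/2)^(20/10) ≈ 0.250000.
Cmin,ss = (D/Vd)·f/(1−f), so D = Cmin,ss·Vd·(1−f)/f.
D = 10 × 10 × (1−f)/f ≈ 10 × 10 × 3.00000 ≈ 300.00 mg.

300 mg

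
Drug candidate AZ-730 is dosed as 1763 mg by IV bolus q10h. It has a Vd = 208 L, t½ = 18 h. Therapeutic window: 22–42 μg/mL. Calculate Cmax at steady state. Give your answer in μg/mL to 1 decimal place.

26.5 μg/mL

τ/t½ = 10/18 ≈ 0.55556, so fraction remaining f = (1/2)^(10/18) ≈ 0.6804.
Accumulation ratio R = 1/(1 − f) ≈ 1/0.3196 ≈ 3.1289.
Each bolus raises the concentration by D/Vd = 1763/208 ≈ 8.476 μg/mL.
Steady-state peak Cmax,ss = C₀·R ≈ 8.476 × 3.1289 ≈ 26.521 μg/mL.
Peak 26.5 μg/mL vs MTC 42 μg/mL: below toxic threshold.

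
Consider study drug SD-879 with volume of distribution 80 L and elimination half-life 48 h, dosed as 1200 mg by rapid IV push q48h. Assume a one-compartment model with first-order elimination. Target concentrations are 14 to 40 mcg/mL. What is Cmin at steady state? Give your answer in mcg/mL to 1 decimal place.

τ = 48 h = 1 half-life, so f = (1/2)^1 = 0.5.
At steady state, R = 1/(1 − 0.5) = 2/1.
Single-dose peak C₀ = D/Vd = 1200/80 = 15 mcg/mL.
Steady-state peak Cmax,ss = C₀·R = 15 × 2/1 ≈ 30.000 mcg/mL.
Steady-state trough Cmin,ss = Cmax,ss·f ≈ 30.000 × 0.5 ≈ 15.000 mcg/mL.
Trough 15.0 mcg/mL vs MEC 14 mcg/mL: adequate.

15.0 mcg/mL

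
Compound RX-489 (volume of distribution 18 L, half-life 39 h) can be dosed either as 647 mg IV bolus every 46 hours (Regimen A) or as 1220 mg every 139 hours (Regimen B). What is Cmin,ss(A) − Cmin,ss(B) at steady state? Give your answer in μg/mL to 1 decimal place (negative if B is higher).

22.2 μg/mL

Regimen A: f = (1/2)^(46/39) ≈ 0.4415; Cmin,ss = (647/18)·f/(1−f) ≈ 28.414 μg/mL.
Regimen B: f = (1/2)^(139/39) ≈ 0.0845; Cmin,ss = (1220/18)·f/(1−f) ≈ 6.256 μg/mL.
Difference ≈ 28.414 − 6.256 ≈ 22.158 μg/mL.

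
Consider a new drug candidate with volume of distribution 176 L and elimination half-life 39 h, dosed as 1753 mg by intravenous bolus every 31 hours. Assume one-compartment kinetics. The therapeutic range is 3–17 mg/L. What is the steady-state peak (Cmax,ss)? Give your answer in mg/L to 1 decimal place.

τ/t½ = 31/39 ≈ 0.79487, so fraction remaining f = (1/2)^(31/39) ≈ 0.5764.
At steady state, accumulation factor R = 1/(1 − e^(−kτ)) ≈ 2.3607.
Single-dose peak C₀ = D/Vd = 1753/176 ≈ 9.960 mg/L.
Steady-state peak Cmax,ss = C₀·R ≈ 9.960 × 2.3607 ≈ 23.513 mg/L.
Peak 23.5 mg/L vs MTC 17 mg/L: exceeds toxic threshold.

23.5 mg/L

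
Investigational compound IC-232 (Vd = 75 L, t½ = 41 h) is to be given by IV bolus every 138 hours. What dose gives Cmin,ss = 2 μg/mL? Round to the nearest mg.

τ/t½ = 138/41 ≈ 3.3659, so f = (1/2)^(138/41) ≈ 0.097001.
Cmin,ss = (D/Vd)·f/(1−f), so D = Cmin,ss·Vd·(1−f)/f.
D = 2 × 75 × (1−f)/f ≈ 2 × 75 × 9.30917 ≈ 1396.38 mg.

1396 mg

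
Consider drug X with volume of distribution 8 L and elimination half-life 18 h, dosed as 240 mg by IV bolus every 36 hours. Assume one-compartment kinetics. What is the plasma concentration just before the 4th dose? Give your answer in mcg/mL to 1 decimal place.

f = (1/2)^(τ/t½) = (1/2)^(36/18) ≈ 0.2500.
C₀ = D/Vd = 240/8 ≈ 30.000 mcg/mL.
Before the 4th dose, 3 doses have been given. Superposition: Cmin = C₀·(f + f² + … + f^3).
≈ 30.000 × (0.2500 + 0.0625 + 0.0156) ≈ 30.000 × 0.3281 ≈ 9.843 mcg/mL.

9.8 mcg/mL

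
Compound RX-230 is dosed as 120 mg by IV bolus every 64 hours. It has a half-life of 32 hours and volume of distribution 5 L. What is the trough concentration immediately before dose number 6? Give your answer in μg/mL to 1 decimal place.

f = (1/2)^(τ/t½) = (1/2)^(64/32) ≈ 0.2500.
C₀ = D/Vd = 120/5 ≈ 24.000 μg/mL.
Before the 6th dose, 5 doses have been given. Superposition: Cmin = C₀·(f + f² + … + f^5).
≈ 24.000 × (0.2500 + 0.0625 + 0.0156 + 0.0039 + 0.0010) ≈ 24.000 × 0.3330 ≈ 7.992 μg/mL.

8.0 μg/mL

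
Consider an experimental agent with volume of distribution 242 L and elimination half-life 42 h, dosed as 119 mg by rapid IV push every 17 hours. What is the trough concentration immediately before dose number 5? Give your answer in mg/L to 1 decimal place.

1.0 mg/L

f = (1/2)^(τ/t½) = (1/2)^(17/42) ≈ 0.7554.
C₀ = D/Vd = 119/242 ≈ 0.492 mg/L.
Before the 5th dose, 4 doses have been given. Superposition: Cmin = C₀·(f + f² + … + f^4).
≈ 0.492 × (0.7554 + 0.5706 + 0.4311 + 0.3256) ≈ 0.492 × 2.0827 ≈ 1.025 mg/L.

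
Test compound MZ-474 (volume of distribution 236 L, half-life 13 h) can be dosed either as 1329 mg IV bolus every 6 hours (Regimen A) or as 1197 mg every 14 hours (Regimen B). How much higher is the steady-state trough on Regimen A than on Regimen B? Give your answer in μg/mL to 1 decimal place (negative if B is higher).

Regimen A: f = (1/2)^(6/13) ≈ 0.7262; Cmin,ss = (1329/236)·f/(1−f) ≈ 14.936 μg/mL.
Regimen B: f = (1/2)^(14/13) ≈ 0.4740; Cmin,ss = (1197/236)·f/(1−f) ≈ 4.571 μg/mL.
Difference ≈ 14.936 − 4.571 ≈ 10.365 μg/mL.

10.4 μg/mL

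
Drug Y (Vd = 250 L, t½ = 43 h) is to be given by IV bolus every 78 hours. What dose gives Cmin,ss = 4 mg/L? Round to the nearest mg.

τ/t½ = 78/43 ≈ 1.814, so f = (1/2)^(78/43) ≈ 0.284410.
Cmin,ss = (D/Vd)·f/(1−f), so D = Cmin,ss·Vd·(1−f)/f.
D = 4 × 250 × (1−f)/f ≈ 4 × 250 × 2.51605 ≈ 2516.05 mg.

2516 mg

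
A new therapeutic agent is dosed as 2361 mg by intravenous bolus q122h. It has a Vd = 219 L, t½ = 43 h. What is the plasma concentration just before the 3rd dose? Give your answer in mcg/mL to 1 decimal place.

1.7 mcg/mL

f = (1/2)^(τ/t½) = (1/2)^(122/43) ≈ 0.1399.
C₀ = D/Vd = 2361/219 ≈ 10.781 mcg/mL.
Before the 3rd dose, 2 doses have been given. Superposition: Cmin = C₀·(f + f²).
≈ 10.781 × (0.1399 + 0.0196) ≈ 10.781 × 0.1595 ≈ 1.720 mcg/mL.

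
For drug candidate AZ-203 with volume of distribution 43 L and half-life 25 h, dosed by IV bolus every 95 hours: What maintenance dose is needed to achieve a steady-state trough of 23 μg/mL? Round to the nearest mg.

12787 mg

τ/t½ = 95/25 ≈ 3.8, so f = (1/2)^(95/25) ≈ 0.071794.
Cmin,ss = (D/Vd)·f/(1−f), so D = Cmin,ss·Vd·(1−f)/f.
D = 23 × 43 × (1−f)/f ≈ 23 × 43 × 12.92874 ≈ 12786.52 mg.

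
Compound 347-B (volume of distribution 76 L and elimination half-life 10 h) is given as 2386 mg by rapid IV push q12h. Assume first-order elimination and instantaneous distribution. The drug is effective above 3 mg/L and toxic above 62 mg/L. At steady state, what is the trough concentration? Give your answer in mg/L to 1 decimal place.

24.2 mg/L

Over one 12-h interval, 12/10 ≈ 1.2 half-lives elapse, leaving f ≈ 0.4353 of each dose.
Accumulation ratio R = 1/(1 − f) ≈ 1/0.5647 ≈ 1.7709.
Single-dose peak C₀ = D/Vd = 2386/76 ≈ 31.395 mg/L.
Cmax,ss = C₀/(1 − f) ≈ 31.395/0.5647 ≈ 55.596 mg/L.
One interval later, Cmin,ss = Cmax,ss·e^(−kτ) ≈ 55.596 × 0.4353 ≈ 24.201 mg/L.
Trough 24.2 mg/L vs MEC 3 mg/L: adequate.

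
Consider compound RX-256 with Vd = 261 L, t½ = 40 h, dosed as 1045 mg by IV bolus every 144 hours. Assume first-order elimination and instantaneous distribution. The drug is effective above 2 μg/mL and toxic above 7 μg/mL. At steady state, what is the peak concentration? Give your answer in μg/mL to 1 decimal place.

τ/t½ = 144/40 ≈ 3.6, so fraction remaining f = (1/2)^(144/40) ≈ 0.0825.
Accumulation ratio R = 1/(1 − f) ≈ 1/0.9175 ≈ 1.0899.
Each bolus raises the concentration by D/Vd = 1045/261 ≈ 4.004 μg/mL.
Cmax,ss = C₀/(1 − f) ≈ 4.004/0.9175 ≈ 4.364 μg/mL.
Peak 4.4 μg/mL vs MTC 7 μg/mL: below toxic threshold.

4.4 μg/mL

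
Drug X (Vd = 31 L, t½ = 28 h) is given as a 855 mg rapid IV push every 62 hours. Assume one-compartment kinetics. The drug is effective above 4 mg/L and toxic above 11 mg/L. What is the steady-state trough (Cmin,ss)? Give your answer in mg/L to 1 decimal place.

Over one 62-h interval, 62/28 ≈ 2.2143 half-lives elapse, leaving f ≈ 0.2155 of each dose.
At steady state, accumulation factor R = 1/(1 − e^(−kτ)) ≈ 1.2747.
Each bolus raises the concentration by D/Vd = 855/31 ≈ 27.581 mg/L.
Cmax,ss = C₀/(1 − f) ≈ 27.581/0.7845 ≈ 35.157 mg/L.
Steady-state trough Cmin,ss = Cmax,ss·f ≈ 35.157 × 0.2155 ≈ 7.576 mg/L.
Trough 7.6 mg/L vs MEC 4 mg/L: adequate.

7.6 mg/L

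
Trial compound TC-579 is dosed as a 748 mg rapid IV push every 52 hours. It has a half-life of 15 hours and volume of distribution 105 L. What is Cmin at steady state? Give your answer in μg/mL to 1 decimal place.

k = ln2/t½ = ln2/15 ≈ 0.046210 h⁻¹; fraction remaining f = e^(−kτ) = e^(−0.046210×52) ≈ 0.0905.
Single-dose peak C₀ = D/Vd = 748/105 ≈ 7.124 μg/mL.
Steady-state trough Cmin,ss = C₀·f/(1−f) ≈ 7.124 × 0.0905/0.9095 ≈ 0.709 μg/mL.

0.7 μg/mL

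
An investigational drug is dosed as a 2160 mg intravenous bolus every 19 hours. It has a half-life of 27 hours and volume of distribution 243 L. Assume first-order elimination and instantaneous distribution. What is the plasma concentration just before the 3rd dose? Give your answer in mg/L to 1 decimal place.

8.8 mg/L

f = (1/2)^(τ/t½) = (1/2)^(19/27) ≈ 0.6140.
C₀ = D/Vd = 2160/243 ≈ 8.889 mg/L.
Before the 3rd dose, 2 doses have been given. Superposition: Cmin = C₀·(f + f²).
≈ 8.889 × (0.6140 + 0.3770) ≈ 8.889 × 0.9910 ≈ 8.809 mg/L.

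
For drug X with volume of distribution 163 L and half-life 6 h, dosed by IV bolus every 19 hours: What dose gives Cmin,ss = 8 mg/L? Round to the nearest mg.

τ/t½ = 19/6 ≈ 3.1667, so f = (1/2)^(19/6) ≈ 0.111362.
Cmin,ss = (D/Vd)·f/(1−f), so D = Cmin,ss·Vd·(1−f)/f.
D = 8 × 163 × (1−f)/f ≈ 8 × 163 × 7.97972 ≈ 10405.55 mg.

10406 mg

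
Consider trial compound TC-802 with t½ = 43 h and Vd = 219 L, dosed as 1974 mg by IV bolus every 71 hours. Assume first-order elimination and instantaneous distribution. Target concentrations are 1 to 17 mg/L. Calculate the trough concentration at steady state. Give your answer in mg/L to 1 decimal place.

4.2 mg/L

Over one 71-h interval, 71/43 ≈ 1.6512 half-lives elapse, leaving f ≈ 0.3184 of each dose.
Single-dose peak C₀ = D/Vd = 1974/219 ≈ 9.014 mg/L.
Steady-state trough Cmin,ss = C₀·f/(1−f) ≈ 9.014 × 0.3184/0.6816 ≈ 4.211 mg/L.
Trough 4.2 mg/L vs MEC 1 mg/L: adequate.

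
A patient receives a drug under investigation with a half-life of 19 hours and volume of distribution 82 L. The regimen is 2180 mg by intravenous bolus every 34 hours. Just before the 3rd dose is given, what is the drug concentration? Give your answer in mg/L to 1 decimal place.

f = (1/2)^(τ/t½) = (1/2)^(34/19) ≈ 0.2893.
C₀ = D/Vd = 2180/82 ≈ 26.585 mg/L.
Before the 3rd dose, 2 doses have been given. Superposition: Cmin = C₀·(f + f²).
≈ 26.585 × (0.2893 + 0.0837) ≈ 26.585 × 0.3730 ≈ 9.916 mg/L.

9.9 mg/L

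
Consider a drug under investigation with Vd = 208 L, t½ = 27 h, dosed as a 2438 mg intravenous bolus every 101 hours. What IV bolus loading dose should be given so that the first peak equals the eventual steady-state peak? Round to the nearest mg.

f = (1/2)^(101/27) ≈ 0.074804; accumulation ratio R = 1/(1−f) ≈ 1.08085.
Loading dose to hit Cmax,ss on first dose: D_load = D_maint·R ≈ 2438 × 1.08085 ≈ 2635.11 mg.

2635 mg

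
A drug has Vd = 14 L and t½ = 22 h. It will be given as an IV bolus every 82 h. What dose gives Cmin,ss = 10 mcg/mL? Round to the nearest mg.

τ/t½ = 82/22 ≈ 3.7273, so f = (1/2)^(82/22) ≈ 0.075506.
Cmin,ss = (D/Vd)·f/(1−f), so D = Cmin,ss·Vd·(1−f)/f.
D = 10 × 14 × (1−f)/f ≈ 10 × 14 × 12.24398 ≈ 1714.16 mg.

1714 mg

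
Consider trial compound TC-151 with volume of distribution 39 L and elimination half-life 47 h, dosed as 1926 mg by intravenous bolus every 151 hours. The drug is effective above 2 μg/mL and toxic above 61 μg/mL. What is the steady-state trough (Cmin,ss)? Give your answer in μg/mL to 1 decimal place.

6.0 μg/mL

Over one 151-h interval, 151/47 ≈ 3.2128 half-lives elapse, leaving f ≈ 0.1079 of each dose.
Each bolus raises the concentration by D/Vd = 1926/39 ≈ 49.385 μg/mL.
Steady-state trough Cmin,ss = C₀·f/(1−f) ≈ 49.385 × 0.1079/0.8921 ≈ 5.973 μg/mL.
Trough 6.0 μg/mL vs MEC 2 μg/mL: adequate.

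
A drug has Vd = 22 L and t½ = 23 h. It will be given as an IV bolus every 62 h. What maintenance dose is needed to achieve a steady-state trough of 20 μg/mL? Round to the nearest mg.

τ/t½ = 62/23 ≈ 2.6957, so f = (1/2)^(62/23) ≈ 0.154358.
Cmin,ss = (D/Vd)·f/(1−f), so D = Cmin,ss·Vd·(1−f)/f.
D = 20 × 22 × (1−f)/f ≈ 20 × 22 × 5.47845 ≈ 2410.52 mg.

2411 mg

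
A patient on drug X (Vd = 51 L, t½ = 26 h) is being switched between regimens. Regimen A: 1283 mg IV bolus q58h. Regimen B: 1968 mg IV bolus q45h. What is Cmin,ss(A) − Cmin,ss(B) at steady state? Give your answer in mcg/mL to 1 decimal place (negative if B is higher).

Regimen A: f = (1/2)^(58/26) ≈ 0.2130; Cmin,ss = (1283/51)·f/(1−f) ≈ 6.809 mcg/mL.
Regimen B: f = (1/2)^(45/26) ≈ 0.3013; Cmin,ss = (1968/51)·f/(1−f) ≈ 16.640 mcg/mL.
Difference ≈ 6.809 − 16.640 ≈ -9.831 mcg/mL.

-9.8 mcg/mL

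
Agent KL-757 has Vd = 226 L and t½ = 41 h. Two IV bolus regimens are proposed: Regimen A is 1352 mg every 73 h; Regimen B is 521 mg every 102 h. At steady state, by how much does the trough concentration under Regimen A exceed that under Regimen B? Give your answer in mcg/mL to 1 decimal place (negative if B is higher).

Regimen A: f = (1/2)^(73/41) ≈ 0.2911; Cmin,ss = (1352/226)·f/(1−f) ≈ 2.457 mcg/mL.
Regimen B: f = (1/2)^(102/41) ≈ 0.1783; Cmin,ss = (521/226)·f/(1−f) ≈ 0.500 mcg/mL.
Difference ≈ 2.457 − 0.500 ≈ 1.957 mcg/mL.

2.0 mcg/mL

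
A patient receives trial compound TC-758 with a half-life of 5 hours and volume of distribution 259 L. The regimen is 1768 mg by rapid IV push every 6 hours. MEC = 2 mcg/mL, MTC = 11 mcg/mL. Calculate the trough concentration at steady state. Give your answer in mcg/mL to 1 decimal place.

k = ln2/t½ = ln2/5 ≈ 0.138629 h⁻¹; fraction remaining f = e^(−kτ) = e^(−0.138629×6) ≈ 0.4353.
Single-dose peak C₀ = D/Vd = 1768/259 ≈ 6.826 mcg/mL.
Steady-state trough Cmin,ss = C₀·f/(1−f) ≈ 6.826 × 0.4353/0.5647 ≈ 5.262 mcg/mL.
Trough 5.3 mcg/mL vs MEC 2 mcg/mL: adequate.

5.3 mcg/mL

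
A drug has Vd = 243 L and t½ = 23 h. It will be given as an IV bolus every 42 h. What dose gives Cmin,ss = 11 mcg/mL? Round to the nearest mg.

6805 mg

τ/t½ = 42/23 ≈ 1.8261, so f = (1/2)^(42/23) ≈ 0.282029.
Cmin,ss = (D/Vd)·f/(1−f), so D = Cmin,ss·Vd·(1−f)/f.
D = 11 × 243 × (1−f)/f ≈ 11 × 243 × 2.54573 ≈ 6804.74 mg.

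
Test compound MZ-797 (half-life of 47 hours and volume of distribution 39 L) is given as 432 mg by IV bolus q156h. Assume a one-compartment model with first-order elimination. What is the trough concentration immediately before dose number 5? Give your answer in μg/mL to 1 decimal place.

1.2 μg/mL

f = (1/2)^(τ/t½) = (1/2)^(156/47) ≈ 0.1002.
C₀ = D/Vd = 432/39 ≈ 11.077 μg/mL.
Before the 5th dose, 4 doses have been given. Superposition: Cmin = C₀·(f + f² + … + f^4).
≈ 11.077 × (0.1002 + 0.0100 + 0.0010 + 0.0001) ≈ 11.077 × 0.1113 ≈ 1.233 μg/mL.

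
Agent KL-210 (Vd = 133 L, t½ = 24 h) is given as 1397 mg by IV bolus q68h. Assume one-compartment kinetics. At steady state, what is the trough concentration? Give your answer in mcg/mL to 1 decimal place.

Over one 68-h interval, 68/24 ≈ 2.8333 half-lives elapse, leaving f ≈ 0.1403 of each dose.
Accumulation ratio R = 1/(1 − f) ≈ 1/0.8597 ≈ 1.1632.
Each bolus raises the concentration by D/Vd = 1397/133 ≈ 10.504 mcg/mL.
Cmax,ss = C₀/(1 − f) ≈ 10.504/0.8597 ≈ 12.218 mcg/mL.
Steady-state trough Cmin,ss = Cmax,ss·f ≈ 12.218 × 0.1403 ≈ 1.714 mcg/mL.

1.7 mcg/mL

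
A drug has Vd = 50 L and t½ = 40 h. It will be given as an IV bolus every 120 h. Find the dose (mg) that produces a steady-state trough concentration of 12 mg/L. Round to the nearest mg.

τ/t½ = 120/40 ≈ 3, so f = (1/2)^(120/40) ≈ 0.125000.
Cmin,ss = (D/Vd)·f/(1−f), so D = Cmin,ss·Vd·(1−f)/f.
D = 12 × 50 × (1−f)/f ≈ 12 × 50 × 7.00000 ≈ 4200.00 mg.

4200 mg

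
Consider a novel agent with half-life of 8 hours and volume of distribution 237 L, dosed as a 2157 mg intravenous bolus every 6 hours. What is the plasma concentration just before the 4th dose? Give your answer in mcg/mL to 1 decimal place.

f = (1/2)^(τ/t½) = (1/2)^(6/8) ≈ 0.5946.
C₀ = D/Vd = 2157/237 ≈ 9.101 mcg/mL.
Before the 4th dose, 3 doses have been given. Superposition: Cmin = C₀·(f + f² + … + f^3).
≈ 9.101 × (0.5946 + 0.3535 + 0.2102) ≈ 9.101 × 1.1583 ≈ 10.542 mcg/mL.

10.5 mcg/mL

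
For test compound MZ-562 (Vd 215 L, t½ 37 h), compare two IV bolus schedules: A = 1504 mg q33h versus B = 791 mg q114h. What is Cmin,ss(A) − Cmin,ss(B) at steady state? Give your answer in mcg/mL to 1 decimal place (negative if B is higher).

Regimen A: f = (1/2)^(33/37) ≈ 0.5389; Cmin,ss = (1504/215)·f/(1−f) ≈ 8.176 mcg/mL.
Regimen B: f = (1/2)^(114/37) ≈ 0.1182; Cmin,ss = (791/215)·f/(1−f) ≈ 0.493 mcg/mL.
Difference ≈ 8.176 − 0.493 ≈ 7.683 mcg/mL.

7.7 mcg/mL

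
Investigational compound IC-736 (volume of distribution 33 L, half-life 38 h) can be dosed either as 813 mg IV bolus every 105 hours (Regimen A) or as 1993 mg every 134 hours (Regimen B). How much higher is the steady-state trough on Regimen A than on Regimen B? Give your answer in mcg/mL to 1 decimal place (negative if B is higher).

Regimen A: f = (1/2)^(105/38) ≈ 0.1473; Cmin,ss = (813/33)·f/(1−f) ≈ 4.256 mcg/mL.
Regimen B: f = (1/2)^(134/38) ≈ 0.0868; Cmin,ss = (1993/33)·f/(1−f) ≈ 5.740 mcg/mL.
Difference ≈ 4.256 − 5.740 ≈ -1.484 mcg/mL.

-1.5 mcg/mL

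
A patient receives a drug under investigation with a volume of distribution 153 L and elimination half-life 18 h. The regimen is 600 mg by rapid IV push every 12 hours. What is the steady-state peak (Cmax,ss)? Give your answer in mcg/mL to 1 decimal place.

10.6 mcg/mL

τ/t½ = 12/18 ≈ 0.66667, so fraction remaining f = (1/2)^(12/18) ≈ 0.6300.
Accumulation ratio R = 1/(1 − f) ≈ 1/0.3700 ≈ 2.7027.
Single-dose peak C₀ = D/Vd = 600/153 ≈ 3.922 mcg/mL.
Steady-state peak Cmax,ss = C₀·R ≈ 3.922 × 2.7027 ≈ 10.600 mcg/mL.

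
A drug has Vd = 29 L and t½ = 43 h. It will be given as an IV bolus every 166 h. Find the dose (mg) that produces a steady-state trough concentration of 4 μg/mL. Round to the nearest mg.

τ/t½ = 166/43 ≈ 3.8605, so f = (1/2)^(166/43) ≈ 0.068847.
Cmin,ss = (D/Vd)·f/(1−f), so D = Cmin,ss·Vd·(1−f)/f.
D = 4 × 29 × (1−f)/f ≈ 4 × 29 × 13.52496 ≈ 1568.90 mg.

1569 mg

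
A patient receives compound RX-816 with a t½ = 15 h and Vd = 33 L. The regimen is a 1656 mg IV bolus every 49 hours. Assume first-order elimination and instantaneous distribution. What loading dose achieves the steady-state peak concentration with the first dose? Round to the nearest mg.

1848 mg

f = (1/2)^(49/15) ≈ 0.103905; accumulation ratio R = 1/(1−f) ≈ 1.11595.
Loading dose to hit Cmax,ss on first dose: D_load = D_maint·R ≈ 1656 × 1.11595 ≈ 1848.01 mg.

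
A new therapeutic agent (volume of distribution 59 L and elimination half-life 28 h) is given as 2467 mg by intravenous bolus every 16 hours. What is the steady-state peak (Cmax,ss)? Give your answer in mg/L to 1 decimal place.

τ/t½ = 16/28 ≈ 0.57143, so fraction remaining f = (1/2)^(16/28) ≈ 0.6730.
At steady state, accumulation factor R = 1/(1 − e^(−kτ)) ≈ 3.0581.
Each bolus raises the concentration by D/Vd = 2467/59 ≈ 41.814 mg/L.
Steady-state peak Cmax,ss = C₀·R ≈ 41.814 × 3.0581 ≈ 127.871 mg/L.

127.9 mg/L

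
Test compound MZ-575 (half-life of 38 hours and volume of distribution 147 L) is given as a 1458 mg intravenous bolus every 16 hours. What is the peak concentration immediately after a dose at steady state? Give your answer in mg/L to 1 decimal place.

Over one 16-h interval, 16/38 ≈ 0.42105 half-lives elapse, leaving f ≈ 0.7469 of each dose.
Accumulation ratio R = 1/(1 − f) ≈ 1/0.2531 ≈ 3.9510.
Single-dose peak C₀ = D/Vd = 1458/147 ≈ 9.918 mg/L.
Cmax,ss = C₀/(1 − f) ≈ 9.918/0.2531 ≈ 39.186 mg/L.

39.2 mg/L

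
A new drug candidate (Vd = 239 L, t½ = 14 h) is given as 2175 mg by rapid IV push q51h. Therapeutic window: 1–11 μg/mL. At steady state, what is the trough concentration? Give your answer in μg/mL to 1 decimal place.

0.8 μg/mL

k = ln2/t½ = ln2/14 ≈ 0.049511 h⁻¹; fraction remaining f = e^(−kτ) = e^(−0.049511×51) ≈ 0.0801.
Accumulation ratio R = 1/(1 − f) ≈ 1/0.9199 ≈ 1.0871.
Each bolus raises the concentration by D/Vd = 2175/239 ≈ 9.100 μg/mL.
Cmax,ss = C₀/(1 − f) ≈ 9.100/0.9199 ≈ 9.892 μg/mL.
One interval later, Cmin,ss = Cmax,ss·e^(−kτ) ≈ 9.892 × 0.0801 ≈ 0.792 μg/mL.
Trough 0.8 μg/mL vs MEC 1 μg/mL: subtherapeutic.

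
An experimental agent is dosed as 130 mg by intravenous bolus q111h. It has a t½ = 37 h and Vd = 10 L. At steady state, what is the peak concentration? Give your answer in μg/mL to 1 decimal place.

14.9 μg/mL

The dosing interval is 3 half-lives, so f = 2^(−3) = 0.125.
Accumulation ratio R = 1/(1 − f) = 1/0.875 = 8/7.
Single-dose peak C₀ = D/Vd = 130/10 = 13 μg/mL.
Steady-state peak Cmax,ss = C₀·R = 13 × 8/7 ≈ 14.857 μg/mL.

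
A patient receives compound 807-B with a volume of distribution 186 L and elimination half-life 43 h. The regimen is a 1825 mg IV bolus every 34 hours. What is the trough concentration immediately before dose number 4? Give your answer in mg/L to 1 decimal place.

10.8 mg/L

f = (1/2)^(τ/t½) = (1/2)^(34/43) ≈ 0.5781.
C₀ = D/Vd = 1825/186 ≈ 9.812 mg/L.
Before the 4th dose, 3 doses have been given. Superposition: Cmin = C₀·(f + f² + … + f^3).
≈ 9.812 × (0.5781 + 0.3342 + 0.1932) ≈ 9.812 × 1.1055 ≈ 10.847 mg/L.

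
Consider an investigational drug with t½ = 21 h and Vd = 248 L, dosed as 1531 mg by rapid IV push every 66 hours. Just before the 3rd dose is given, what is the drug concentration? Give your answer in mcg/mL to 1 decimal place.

f = (1/2)^(τ/t½) = (1/2)^(66/21) ≈ 0.1132.
C₀ = D/Vd = 1531/248 ≈ 6.173 mcg/mL.
Before the 3rd dose, 2 doses have been given. Superposition: Cmin = C₀·(f + f²).
≈ 6.173 × (0.1132 + 0.0128) ≈ 6.173 × 0.1260 ≈ 0.778 mcg/mL.

0.8 mcg/mL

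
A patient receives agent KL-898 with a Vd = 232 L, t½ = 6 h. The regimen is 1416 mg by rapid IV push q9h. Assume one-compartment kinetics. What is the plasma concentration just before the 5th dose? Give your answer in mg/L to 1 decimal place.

3.3 mg/L

f = (1/2)^(τ/t½) = (1/2)^(9/6) ≈ 0.3536.
C₀ = D/Vd = 1416/232 ≈ 6.103 mg/L.
Before the 5th dose, 4 doses have been given. Superposition: Cmin = C₀·(f + f² + … + f^4).
≈ 6.103 × (0.3536 + 0.1250 + 0.0442 + 0.0156) ≈ 6.103 × 0.5384 ≈ 3.286 mg/L.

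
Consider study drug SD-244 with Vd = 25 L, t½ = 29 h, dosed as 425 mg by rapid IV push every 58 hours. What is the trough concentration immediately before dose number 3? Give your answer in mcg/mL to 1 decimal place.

f = (1/2)^(τ/t½) = (1/2)^(58/29) ≈ 0.2500.
C₀ = D/Vd = 425/25 ≈ 17.000 mcg/mL.
Before the 3rd dose, 2 doses have been given. Superposition: Cmin = C₀·(f + f²).
≈ 17.000 × (0.2500 + 0.0625) ≈ 17.000 × 0.3125 ≈ 5.312 mcg/mL.

5.3 mcg/mL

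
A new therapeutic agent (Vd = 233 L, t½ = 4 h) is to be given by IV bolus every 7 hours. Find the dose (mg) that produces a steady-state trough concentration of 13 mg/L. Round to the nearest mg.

7159 mg

τ/t½ = 7/4 ≈ 1.75, so f = (1/2)^(7/4) ≈ 0.297302.
Cmin,ss = (D/Vd)·f/(1−f), so D = Cmin,ss·Vd·(1−f)/f.
D = 13 × 233 × (1−f)/f ≈ 13 × 233 × 2.36358 ≈ 7159.28 mg.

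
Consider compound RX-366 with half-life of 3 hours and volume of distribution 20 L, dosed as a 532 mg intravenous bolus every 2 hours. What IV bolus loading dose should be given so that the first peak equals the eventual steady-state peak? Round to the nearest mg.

f = (1/2)^(2/3) ≈ 0.629961; accumulation ratio R = 1/(1−f) ≈ 2.70242.
Loading dose to hit Cmax,ss on first dose: D_load = D_maint·R ≈ 532 × 2.70242 ≈ 1437.69 mg.

1438 mg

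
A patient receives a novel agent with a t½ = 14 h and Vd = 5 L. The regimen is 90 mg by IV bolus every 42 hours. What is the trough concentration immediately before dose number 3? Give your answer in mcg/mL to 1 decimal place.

2.5 mcg/mL

f = (1/2)^(τ/t½) = (1/2)^(42/14) ≈ 0.1250.
C₀ = D/Vd = 90/5 ≈ 18.000 mcg/mL.
Before the 3rd dose, 2 doses have been given. Superposition: Cmin = C₀·(f + f²).
≈ 18.000 × (0.1250 + 0.0156) ≈ 18.000 × 0.1406 ≈ 2.531 mcg/mL.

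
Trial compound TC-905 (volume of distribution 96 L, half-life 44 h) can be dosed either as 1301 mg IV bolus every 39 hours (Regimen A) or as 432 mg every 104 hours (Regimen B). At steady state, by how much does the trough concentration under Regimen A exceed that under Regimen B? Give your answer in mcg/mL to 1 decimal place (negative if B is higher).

14.9 mcg/mL

Regimen A: f = (1/2)^(39/44) ≈ 0.5410; Cmin,ss = (1301/96)·f/(1−f) ≈ 15.973 mcg/mL.
Regimen B: f = (1/2)^(104/44) ≈ 0.1943; Cmin,ss = (432/96)·f/(1−f) ≈ 1.085 mcg/mL.
Difference ≈ 15.973 − 1.085 ≈ 14.888 mcg/mL.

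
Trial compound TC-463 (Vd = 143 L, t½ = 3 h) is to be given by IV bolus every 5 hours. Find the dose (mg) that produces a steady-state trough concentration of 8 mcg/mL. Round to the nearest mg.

2488 mg

τ/t½ = 5/3 ≈ 1.6667, so f = (1/2)^(5/3) ≈ 0.314980.
Cmin,ss = (D/Vd)·f/(1−f), so D = Cmin,ss·Vd·(1−f)/f.
D = 8 × 143 × (1−f)/f ≈ 8 × 143 × 2.17480 ≈ 2487.97 mg.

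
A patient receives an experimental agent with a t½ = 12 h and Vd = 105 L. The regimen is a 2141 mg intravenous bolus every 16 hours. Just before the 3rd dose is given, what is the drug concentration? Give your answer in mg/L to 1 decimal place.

11.3 mg/L

f = (1/2)^(τ/t½) = (1/2)^(16/12) ≈ 0.3969.
C₀ = D/Vd = 2141/105 ≈ 20.390 mg/L.
Before the 3rd dose, 2 doses have been given. Superposition: Cmin = C₀·(f + f²).
≈ 20.390 × (0.3969 + 0.1575) ≈ 20.390 × 0.5544 ≈ 11.304 mg/L.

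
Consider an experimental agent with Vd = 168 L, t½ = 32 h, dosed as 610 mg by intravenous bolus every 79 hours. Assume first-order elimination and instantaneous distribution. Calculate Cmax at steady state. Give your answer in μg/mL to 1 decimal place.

4.4 μg/mL

τ/t½ = 79/32 ≈ 2.4688, so fraction remaining f = (1/2)^(79/32) ≈ 0.1806.
At steady state, accumulation factor R = 1/(1 − e^(−kτ)) ≈ 1.2204.
Single-dose peak C₀ = D/Vd = 610/168 ≈ 3.631 μg/mL.
Cmax,ss = C₀/(1 − f) ≈ 3.631/0.8194 ≈ 4.431 μg/mL.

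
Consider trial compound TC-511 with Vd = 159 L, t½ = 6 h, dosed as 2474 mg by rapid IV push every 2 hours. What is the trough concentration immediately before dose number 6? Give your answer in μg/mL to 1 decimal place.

41.0 μg/mL

f = (1/2)^(τ/t½) = (1/2)^(2/6) ≈ 0.7937.
C₀ = D/Vd = 2474/159 ≈ 15.560 μg/mL.
Before the 6th dose, 5 doses have been given. Superposition: Cmin = C₀·(f + f² + … + f^5).
≈ 15.560 × (0.7937 + 0.6300 + 0.5000 + 0.3968 + 0.3150) ≈ 15.560 × 2.6355 ≈ 41.008 μg/mL.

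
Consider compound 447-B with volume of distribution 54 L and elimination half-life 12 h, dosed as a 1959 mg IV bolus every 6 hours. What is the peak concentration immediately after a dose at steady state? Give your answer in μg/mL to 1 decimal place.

123.9 μg/mL

τ/t½ = 6/12 ≈ 0.5, so fraction remaining f = (1/2)^(6/12) ≈ 0.7071.
At steady state, accumulation factor R = 1/(1 − e^(−kτ)) ≈ 3.4141.
Single-dose peak C₀ = D/Vd = 1959/54 ≈ 36.278 μg/mL.
Steady-state peak Cmax,ss = C₀·R ≈ 36.278 × 3.4141 ≈ 123.857 μg/mL.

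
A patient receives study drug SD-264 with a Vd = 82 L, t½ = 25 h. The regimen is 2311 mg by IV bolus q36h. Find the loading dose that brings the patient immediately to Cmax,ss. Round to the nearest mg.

3660 mg

f = (1/2)^(36/25) ≈ 0.368567; accumulation ratio R = 1/(1−f) ≈ 1.58370.
Loading dose to hit Cmax,ss on first dose: D_load = D_maint·R ≈ 2311 × 1.58370 ≈ 3659.93 mg.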